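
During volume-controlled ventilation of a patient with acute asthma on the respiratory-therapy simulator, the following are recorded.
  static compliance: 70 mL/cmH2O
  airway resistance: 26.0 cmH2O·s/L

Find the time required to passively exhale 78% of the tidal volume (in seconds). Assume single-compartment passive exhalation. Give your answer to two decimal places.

2.76

τ = R × C = 26.0 × 70 mL/cmH2O = 26.0 × 0.070 L/cmH2O = 1.82 s.
Exhaled fraction f = 1 − e^(−t/τ) → t = −τ·ln(1 − f) = −1.82·ln(0.22) = 2.756 s.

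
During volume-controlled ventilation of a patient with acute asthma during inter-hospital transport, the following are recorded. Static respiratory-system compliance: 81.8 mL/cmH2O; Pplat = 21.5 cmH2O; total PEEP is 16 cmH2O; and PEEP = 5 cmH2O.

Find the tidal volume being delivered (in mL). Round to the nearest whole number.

End-expiratory occlusion gives total PEEP = 16 cmH2O (intrinsic PEEP = 16 − 5 = 11). Use total PEEP for the elastic gradient.
Vt = Cstat × (Pplat − PEEPtotal) = 81.8 × (21.5 − 16) = 81.8 × 5.5 = 449.9 mL.

450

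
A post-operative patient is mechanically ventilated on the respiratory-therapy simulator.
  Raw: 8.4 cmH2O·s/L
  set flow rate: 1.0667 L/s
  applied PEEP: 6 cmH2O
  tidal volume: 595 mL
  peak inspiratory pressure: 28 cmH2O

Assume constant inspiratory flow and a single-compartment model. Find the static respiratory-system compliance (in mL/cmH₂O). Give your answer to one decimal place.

45.6

Equation of motion (constant flow): PIP = Vt/C + R·V̇ + PEEP.
Vt/C = PIP − R·V̇ − PEEP = 28 − 8.4×1.0667 − 6 = 28 − 8.96 − 6 = 13.04 cmH2O.
C = Vt / 13.04 = 595 / 13.04 = 45.629 mL/cmH2O.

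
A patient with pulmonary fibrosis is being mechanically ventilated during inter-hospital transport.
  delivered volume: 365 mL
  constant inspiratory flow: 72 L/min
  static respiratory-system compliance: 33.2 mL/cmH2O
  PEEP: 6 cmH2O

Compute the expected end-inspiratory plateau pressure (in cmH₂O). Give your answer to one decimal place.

Pplat = PEEP + Vt / Cstat = 6 + 365 / 33.2 = 6 + 10.994 = 16.994 cmH2O.

17.0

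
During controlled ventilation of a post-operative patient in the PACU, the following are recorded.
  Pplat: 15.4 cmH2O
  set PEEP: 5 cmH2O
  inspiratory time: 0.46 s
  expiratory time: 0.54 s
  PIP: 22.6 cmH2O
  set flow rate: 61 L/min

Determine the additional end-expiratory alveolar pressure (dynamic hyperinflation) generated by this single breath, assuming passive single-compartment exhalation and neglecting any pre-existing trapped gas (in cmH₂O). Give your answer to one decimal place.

Flow: 61 L/min ÷ 60 = 1.0167 L/s.
Vt = flow × Ti = 1.0167 L/s × 0.46 s × 1000 mL/L = 467.68 mL.
R = (PIP − Pplat)/V̇ = (22.6 − 15.4) / 1.0167 = 7.2/1.0167 = 7.082 cmH2O·s/L.
C = Vt/(Pplat − PEEP) = 467.68 / (15.4 − 5) = 467.68/10.4 = 44.969 mL/cmH2O.
τ = R × C = 7.082 × 0.04497 L/cmH2O = 0.3185 s.
Fraction remaining = e^(−Te/τ) = e^(−0.54/0.3185) = 0.1835; trapped volume = 467.68 × 0.1835 = 85.819 mL.
Additional alveolar pressure from trapping ≈ V_trapped / C = 85.819 / 44.969 = 1.908 cmH2O.

1.9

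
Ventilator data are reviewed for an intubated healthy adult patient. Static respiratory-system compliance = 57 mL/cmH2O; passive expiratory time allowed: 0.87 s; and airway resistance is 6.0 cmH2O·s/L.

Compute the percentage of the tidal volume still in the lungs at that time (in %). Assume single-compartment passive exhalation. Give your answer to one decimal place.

7.9

τ = R × C = 6.0 × 57 mL/cmH2O = 6.0 × 0.057 L/cmH2O = 0.342 s.
Passive exhalation: V(t)/V₀ = e^(−t/τ) = e^(−0.87/0.342) = 0.07856.
Fraction remaining = 0.07856 → 7.856%.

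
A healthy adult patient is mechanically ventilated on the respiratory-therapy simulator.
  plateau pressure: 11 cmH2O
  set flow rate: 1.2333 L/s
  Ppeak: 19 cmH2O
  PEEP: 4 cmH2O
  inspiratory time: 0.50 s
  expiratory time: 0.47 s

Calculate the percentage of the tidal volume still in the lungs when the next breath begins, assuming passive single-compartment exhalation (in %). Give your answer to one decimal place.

43.9

Vt = flow × Ti = 1.2333 L/s × 0.50 s × 1000 mL/L = 616.65 mL.
R = (PIP − Pplat)/V̇ = (19 − 11) / 1.2333 = 8.0/1.2333 = 6.487 cmH2O·s/L.
C = Vt/(Pplat − PEEP) = 616.65 / (11 − 4) = 616.65/7.0 = 88.093 mL/cmH2O.
τ = R × C = 6.487 × 0.08809 L/cmH2O = 0.5714 s.
Fraction remaining at end-expiration = e^(−Te/τ) = e^(−0.47/0.5714) = 0.4393 → 43.93%.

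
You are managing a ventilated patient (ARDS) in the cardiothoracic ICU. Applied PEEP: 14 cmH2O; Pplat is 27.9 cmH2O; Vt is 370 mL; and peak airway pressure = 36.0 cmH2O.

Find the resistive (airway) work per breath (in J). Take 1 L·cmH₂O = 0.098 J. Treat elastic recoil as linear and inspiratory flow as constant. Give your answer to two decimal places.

0.29

With constant inspiratory flow the resistive pressure is constant at PIP − Pplat = 36.0 − 27.9 = 8.1 cmH2O, so resistive work = 8.1 × 0.370 = 2.997 L·cmH2O.
× 0.098 J/(L·cmH2O) → 0.2937 J.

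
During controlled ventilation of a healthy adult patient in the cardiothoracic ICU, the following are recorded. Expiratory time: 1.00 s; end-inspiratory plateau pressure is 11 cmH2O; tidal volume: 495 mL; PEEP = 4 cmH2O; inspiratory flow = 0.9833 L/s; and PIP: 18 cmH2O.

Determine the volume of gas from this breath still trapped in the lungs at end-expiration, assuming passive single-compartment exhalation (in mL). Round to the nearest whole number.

68

R = (PIP − Pplat)/V̇ = (18 − 11) / 0.9833 = 7.0/0.9833 = 7.119 cmH2O·s/L.
C = Vt/(Pplat − PEEP) = 495.0 / (11 − 4) = 495.0/7.0 = 70.714 mL/cmH2O.
τ = R × C = 7.119 × 0.07071 L/cmH2O = 0.5034 s.
Fraction remaining = e^(−Te/τ) = e^(−1.00/0.5034) = 0.1372.
Trapped volume = 495.0 × 0.1372 = 67.914 mL.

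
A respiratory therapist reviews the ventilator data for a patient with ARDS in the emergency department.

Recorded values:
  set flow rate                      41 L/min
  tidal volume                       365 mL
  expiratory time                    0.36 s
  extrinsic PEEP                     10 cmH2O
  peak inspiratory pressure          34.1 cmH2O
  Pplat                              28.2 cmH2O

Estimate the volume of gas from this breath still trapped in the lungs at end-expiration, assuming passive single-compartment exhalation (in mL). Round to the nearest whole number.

Flow: 41 L/min ÷ 60 = 0.6833 L/s.
R = (PIP − Pplat)/V̇ = (34.1 − 28.2) / 0.6833 = 5.9/0.6833 = 8.635 cmH2O·s/L.
C = Vt/(Pplat − PEEP) = 365.0 / (28.2 − 10) = 365.0/18.2 = 20.055 mL/cmH2O.
τ = R × C = 8.635 × 0.02006 L/cmH2O = 0.1732 s.
Fraction remaining = e^(−Te/τ) = e^(−0.36/0.1732) = 0.1251.
Trapped volume = 365.0 × 0.1251 = 45.662 mL.

46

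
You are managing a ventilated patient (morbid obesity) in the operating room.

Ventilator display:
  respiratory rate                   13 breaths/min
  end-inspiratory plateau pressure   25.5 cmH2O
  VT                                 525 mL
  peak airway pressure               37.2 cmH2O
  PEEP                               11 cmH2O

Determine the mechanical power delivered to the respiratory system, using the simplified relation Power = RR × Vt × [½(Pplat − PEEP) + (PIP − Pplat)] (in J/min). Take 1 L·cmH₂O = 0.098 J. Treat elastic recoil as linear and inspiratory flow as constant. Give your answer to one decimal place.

12.7

Per-breath work = Vt × [½(Pplat−PEEP) + (PIP−Pplat)] = 0.525 × [0.5×14.5 + 11.7] = 0.525 × 18.95 = 9.949 L·cmH2O.
Power = 13 × 9.949 = 129.34 L·cmH2O/min.
× 0.098 J/(L·cmH2O) → 12.675 J/min.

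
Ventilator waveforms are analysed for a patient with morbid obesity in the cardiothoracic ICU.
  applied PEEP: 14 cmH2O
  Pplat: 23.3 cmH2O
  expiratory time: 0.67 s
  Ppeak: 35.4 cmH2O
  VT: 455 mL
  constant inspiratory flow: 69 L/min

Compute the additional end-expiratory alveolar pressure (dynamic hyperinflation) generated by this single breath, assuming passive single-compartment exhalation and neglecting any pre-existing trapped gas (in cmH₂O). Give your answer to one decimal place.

Flow: 69 L/min ÷ 60 = 1.15 L/s.
R = (PIP − Pplat)/V̇ = (35.4 − 23.3) / 1.15 = 12.1/1.15 = 10.522 cmH2O·s/L.
C = Vt/(Pplat − PEEP) = 455.0 / (23.3 − 14) = 455.0/9.3 = 48.925 mL/cmH2O.
τ = R × C = 10.522 × 0.04893 L/cmH2O = 0.5148 s.
Fraction remaining = e^(−Te/τ) = e^(−0.67/0.5148) = 0.2721; trapped volume = 455.0 × 0.2721 = 123.81 mL.
Additional alveolar pressure from trapping ≈ V_trapped / C = 123.81 / 48.925 = 2.531 cmH2O.

2.5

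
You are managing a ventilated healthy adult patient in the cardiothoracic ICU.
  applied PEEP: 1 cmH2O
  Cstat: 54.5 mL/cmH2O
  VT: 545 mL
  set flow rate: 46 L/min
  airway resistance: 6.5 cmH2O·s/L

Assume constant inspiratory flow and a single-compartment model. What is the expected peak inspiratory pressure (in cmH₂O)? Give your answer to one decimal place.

Flow: 46 L/min ÷ 60 = 0.7667 L/s.
Equation of motion (constant flow): PIP = Vt/C + R·V̇ + PEEP.
PIP = 545/54.5 + 6.5×0.7667 + 1 = 10.0 + 4.984 + 1 = 15.984 cmH2O.

16.0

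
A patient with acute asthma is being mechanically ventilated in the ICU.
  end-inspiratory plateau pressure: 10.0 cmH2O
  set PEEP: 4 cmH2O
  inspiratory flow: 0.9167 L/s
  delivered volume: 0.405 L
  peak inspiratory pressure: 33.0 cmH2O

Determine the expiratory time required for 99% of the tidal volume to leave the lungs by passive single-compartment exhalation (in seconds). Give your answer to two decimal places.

7.80

R = (PIP − Pplat)/V̇ = (33.0 − 10.0) / 0.9167 = 23.0/0.9167 = 25.09 cmH2O·s/L.
C = Vt/(Pplat − PEEP) = 405.0 / (10.0 − 4) = 405.0/6.0 = 67.5 mL/cmH2O.
τ = R × C = 25.09 × 0.0675 L/cmH2O = 1.694 s.
t = −τ·ln(1 − 0.99) = −1.694·ln(0.01) = 7.801 s.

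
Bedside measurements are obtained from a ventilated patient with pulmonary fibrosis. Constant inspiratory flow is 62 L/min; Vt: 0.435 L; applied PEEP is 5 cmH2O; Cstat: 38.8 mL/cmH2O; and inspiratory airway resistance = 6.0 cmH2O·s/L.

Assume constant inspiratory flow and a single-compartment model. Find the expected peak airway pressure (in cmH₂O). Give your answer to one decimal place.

Flow: 62 L/min ÷ 60 = 1.0333 L/s.
Equation of motion (constant flow): PIP = Vt/C + R·V̇ + PEEP.
PIP = 435/38.8 + 6.0×1.0333 + 5 = 11.211 + 6.2 + 5 = 22.411 cmH2O.

22.4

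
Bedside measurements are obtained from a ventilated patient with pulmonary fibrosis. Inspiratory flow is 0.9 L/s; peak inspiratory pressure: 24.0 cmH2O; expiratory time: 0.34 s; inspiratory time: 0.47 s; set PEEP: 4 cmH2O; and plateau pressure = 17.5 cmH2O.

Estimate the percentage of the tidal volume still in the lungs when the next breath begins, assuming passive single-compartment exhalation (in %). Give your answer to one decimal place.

Vt = flow × Ti = 0.9 L/s × 0.47 s × 1000 mL/L = 423.0 mL.
R = (PIP − Pplat)/V̇ = (24.0 − 17.5) / 0.9 = 6.5/0.9 = 7.222 cmH2O·s/L.
C = Vt/(Pplat − PEEP) = 423.0 / (17.5 − 4) = 423.0/13.5 = 31.333 mL/cmH2O.
τ = R × C = 7.222 × 0.03133 L/cmH2O = 0.2263 s.
Fraction remaining at end-expiration = e^(−Te/τ) = e^(−0.34/0.2263) = 0.2226 → 22.26%.

22.3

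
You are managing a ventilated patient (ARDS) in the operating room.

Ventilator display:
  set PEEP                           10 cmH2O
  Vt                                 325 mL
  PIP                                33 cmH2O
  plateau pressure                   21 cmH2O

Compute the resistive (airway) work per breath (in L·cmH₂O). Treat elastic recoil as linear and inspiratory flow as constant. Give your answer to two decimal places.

With constant inspiratory flow the resistive pressure is constant at PIP − Pplat = 33 − 21 = 12.0 cmH2O, so resistive work = 12.0 × 0.325 = 3.9 L·cmH2O.

3.90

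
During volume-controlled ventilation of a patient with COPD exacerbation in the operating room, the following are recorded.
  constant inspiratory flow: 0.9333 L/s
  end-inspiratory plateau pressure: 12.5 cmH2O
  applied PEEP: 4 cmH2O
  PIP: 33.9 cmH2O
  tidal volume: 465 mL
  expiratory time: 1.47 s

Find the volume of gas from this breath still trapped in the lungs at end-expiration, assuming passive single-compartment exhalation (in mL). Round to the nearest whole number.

144

R = (PIP − Pplat)/V̇ = (33.9 − 12.5) / 0.9333 = 21.4/0.9333 = 22.929 cmH2O·s/L.
C = Vt/(Pplat − PEEP) = 465.0 / (12.5 − 4) = 465.0/8.5 = 54.706 mL/cmH2O.
τ = R × C = 22.929 × 0.05471 L/cmH2O = 1.254 s.
Fraction remaining = e^(−Te/τ) = e^(−1.47/1.254) = 0.3097.
Trapped volume = 465.0 × 0.3097 = 144.01 mL.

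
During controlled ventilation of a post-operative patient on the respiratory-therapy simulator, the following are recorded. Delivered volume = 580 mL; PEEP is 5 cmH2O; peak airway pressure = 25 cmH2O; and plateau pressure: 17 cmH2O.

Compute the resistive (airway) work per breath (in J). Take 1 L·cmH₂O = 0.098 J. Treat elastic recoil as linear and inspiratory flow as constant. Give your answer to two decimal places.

With constant inspiratory flow the resistive pressure is constant at PIP − Pplat = 25 − 17 = 8.0 cmH2O, so resistive work = 8.0 × 0.580 = 4.64 L·cmH2O.
× 0.098 J/(L·cmH2O) → 0.4547 J.

0.45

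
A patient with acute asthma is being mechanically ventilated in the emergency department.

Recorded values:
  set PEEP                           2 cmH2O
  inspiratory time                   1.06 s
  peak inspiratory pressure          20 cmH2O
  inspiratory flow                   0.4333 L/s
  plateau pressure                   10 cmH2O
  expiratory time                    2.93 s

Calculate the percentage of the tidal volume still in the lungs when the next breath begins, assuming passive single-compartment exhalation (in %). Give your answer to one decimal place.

11.0

Vt = flow × Ti = 0.4333 L/s × 1.06 s × 1000 mL/L = 459.3 mL.
R = (PIP − Pplat)/V̇ = (20 − 10) / 0.4333 = 10.0/0.4333 = 23.079 cmH2O·s/L.
C = Vt/(Pplat − PEEP) = 459.3 / (10 − 2) = 459.3/8.0 = 57.413 mL/cmH2O.
τ = R × C = 23.079 × 0.05741 L/cmH2O = 1.325 s.
Fraction remaining at end-expiration = e^(−Te/τ) = e^(−2.93/1.325) = 0.1096 → 10.96%.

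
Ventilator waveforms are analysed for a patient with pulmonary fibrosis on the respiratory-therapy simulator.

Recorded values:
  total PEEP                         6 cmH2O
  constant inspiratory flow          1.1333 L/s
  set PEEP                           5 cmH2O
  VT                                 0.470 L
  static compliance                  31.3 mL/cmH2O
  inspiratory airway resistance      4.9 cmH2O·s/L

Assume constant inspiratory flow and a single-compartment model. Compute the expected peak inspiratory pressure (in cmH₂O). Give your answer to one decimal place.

Total PEEP = 6 cmH2O (set 5 + intrinsic 1); this is the baseline alveolar pressure.
Equation of motion (constant flow): PIP = Vt/C + R·V̇ + PEEP.
PIP = 470/31.3 + 4.9×1.1333 + 6 = 15.016 + 5.553 + 6 = 26.569 cmH2O.

26.6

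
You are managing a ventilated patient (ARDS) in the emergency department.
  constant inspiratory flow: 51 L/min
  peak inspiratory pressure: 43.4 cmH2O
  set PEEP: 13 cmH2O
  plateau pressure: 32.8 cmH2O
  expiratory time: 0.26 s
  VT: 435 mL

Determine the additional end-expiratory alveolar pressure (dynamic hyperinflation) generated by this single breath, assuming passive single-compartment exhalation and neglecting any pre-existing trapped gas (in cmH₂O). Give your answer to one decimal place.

7.7

Flow: 51 L/min ÷ 60 = 0.85 L/s.
R = (PIP − Pplat)/V̇ = (43.4 − 32.8) / 0.85 = 10.6/0.85 = 12.471 cmH2O·s/L.
C = Vt/(Pplat − PEEP) = 435.0 / (32.8 − 13) = 435.0/19.8 = 21.97 mL/cmH2O.
τ = R × C = 12.471 × 0.02197 L/cmH2O = 0.274 s.
Fraction remaining = e^(−Te/τ) = e^(−0.26/0.274) = 0.3872; trapped volume = 435.0 × 0.3872 = 168.43 mL.
Additional alveolar pressure from trapping ≈ V_trapped / C = 168.43 / 21.97 = 7.666 cmH2O.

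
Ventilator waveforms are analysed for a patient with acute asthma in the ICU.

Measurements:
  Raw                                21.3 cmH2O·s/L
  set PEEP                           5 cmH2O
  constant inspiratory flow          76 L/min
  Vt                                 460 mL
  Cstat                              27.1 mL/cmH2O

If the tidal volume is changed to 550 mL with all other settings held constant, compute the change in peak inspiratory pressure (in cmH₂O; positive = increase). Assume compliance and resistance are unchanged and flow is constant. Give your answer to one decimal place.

3.3

PIP = Vt/C + R·V̇ + PEEP (constant-flow equation of motion).
Only the elastic term changes: ΔPIP = ΔVt / C = (550 − 460) / 27.1 = 3.321 cmH2O.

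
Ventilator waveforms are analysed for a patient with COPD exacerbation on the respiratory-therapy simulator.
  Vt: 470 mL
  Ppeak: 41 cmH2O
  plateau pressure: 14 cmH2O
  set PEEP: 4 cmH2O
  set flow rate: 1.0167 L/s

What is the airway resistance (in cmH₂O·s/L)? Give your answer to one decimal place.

Raw = (PIP − Pplat) / flow = (41 − 14) / 1.0167 = 27.0 / 1.0167 = 26.557 cmH2O·s/L.

26.6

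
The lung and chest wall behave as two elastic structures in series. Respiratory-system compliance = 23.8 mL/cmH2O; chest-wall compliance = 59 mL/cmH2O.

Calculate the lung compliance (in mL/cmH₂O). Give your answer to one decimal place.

39.9

1/CL = 1/Crs − 1/Ccw.
1/CL = 1/23.8 − 1/59 = 0.02507.
CL = 39.888 mL/cmH2O.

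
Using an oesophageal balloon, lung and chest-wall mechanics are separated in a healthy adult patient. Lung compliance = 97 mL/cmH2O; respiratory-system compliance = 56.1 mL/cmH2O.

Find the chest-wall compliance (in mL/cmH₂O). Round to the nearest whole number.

1/Ccw = 1/Crs − 1/CL.
1/Ccw = 1/56.1 − 1/97 = 0.007516.
Ccw = 133.05 mL/cmH2O.

133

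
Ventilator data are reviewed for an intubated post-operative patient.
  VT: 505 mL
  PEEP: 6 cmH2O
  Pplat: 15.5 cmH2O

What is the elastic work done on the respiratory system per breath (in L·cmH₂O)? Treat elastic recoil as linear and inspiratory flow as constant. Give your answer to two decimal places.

2.40

Elastic work ≈ ½ × (Pplat − PEEP) × Vt = 0.5 × (15.5 − 6) × 0.505 L = 0.5 × 9.5 × 0.505 = 2.399 L·cmH2O.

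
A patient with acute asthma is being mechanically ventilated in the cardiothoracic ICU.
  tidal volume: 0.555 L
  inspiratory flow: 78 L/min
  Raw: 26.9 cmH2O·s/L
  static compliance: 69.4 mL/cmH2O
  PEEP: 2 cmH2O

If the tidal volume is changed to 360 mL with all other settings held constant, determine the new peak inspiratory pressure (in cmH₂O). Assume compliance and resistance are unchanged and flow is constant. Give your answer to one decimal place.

42.2

Flow: 78 L/min ÷ 60 = 1.3 L/s.
PIP = Vt/C + R·V̇ + PEEP (constant-flow equation of motion).
Only the elastic term changes: ΔPIP = ΔVt / C = (360 − 555) / 69.4 = -2.81 cmH2O.
Original PIP = 555/69.4 + 26.9×1.3 + 2 = 44.967 cmH2O; new PIP = 44.967 + (-2.81) = 42.157 cmH2O.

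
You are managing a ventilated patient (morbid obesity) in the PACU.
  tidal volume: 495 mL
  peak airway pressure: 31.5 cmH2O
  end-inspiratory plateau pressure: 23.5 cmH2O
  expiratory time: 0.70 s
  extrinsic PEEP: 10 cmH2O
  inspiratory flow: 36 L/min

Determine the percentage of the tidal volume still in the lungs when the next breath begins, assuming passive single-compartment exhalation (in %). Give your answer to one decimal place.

23.9

Flow: 36 L/min ÷ 60 = 0.6 L/s.
R = (PIP − Pplat)/V̇ = (31.5 − 23.5) / 0.6 = 8.0/0.6 = 13.333 cmH2O·s/L.
C = Vt/(Pplat − PEEP) = 495.0 / (23.5 − 10) = 495.0/13.5 = 36.667 mL/cmH2O.
τ = R × C = 13.333 × 0.03667 L/cmH2O = 0.4889 s.
Fraction remaining at end-expiration = e^(−Te/τ) = e^(−0.70/0.4889) = 0.2389 → 23.89%.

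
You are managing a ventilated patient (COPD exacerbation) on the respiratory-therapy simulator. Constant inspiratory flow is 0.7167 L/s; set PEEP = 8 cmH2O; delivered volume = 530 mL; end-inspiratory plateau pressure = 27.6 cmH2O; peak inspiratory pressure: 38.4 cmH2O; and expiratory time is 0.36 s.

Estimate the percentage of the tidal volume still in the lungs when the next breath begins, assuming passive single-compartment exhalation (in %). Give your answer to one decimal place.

41.3

R = (PIP − Pplat)/V̇ = (38.4 − 27.6) / 0.7167 = 10.8/0.7167 = 15.069 cmH2O·s/L.
C = Vt/(Pplat − PEEP) = 530.0 / (27.6 − 8) = 530.0/19.6 = 27.041 mL/cmH2O.
τ = R × C = 15.069 × 0.02704 L/cmH2O = 0.4075 s.
Fraction remaining at end-expiration = e^(−Te/τ) = e^(−0.36/0.4075) = 0.4134 → 41.34%.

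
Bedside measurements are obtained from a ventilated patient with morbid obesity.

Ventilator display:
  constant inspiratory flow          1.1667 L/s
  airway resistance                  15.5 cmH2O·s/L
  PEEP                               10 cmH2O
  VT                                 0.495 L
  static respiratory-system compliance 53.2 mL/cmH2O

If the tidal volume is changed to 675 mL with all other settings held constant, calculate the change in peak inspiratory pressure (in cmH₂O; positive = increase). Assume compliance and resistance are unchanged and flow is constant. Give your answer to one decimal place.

PIP = Vt/C + R·V̇ + PEEP (constant-flow equation of motion).
Only the elastic term changes: ΔPIP = ΔVt / C = (675 − 495) / 53.2 = 3.383 cmH2O.

3.4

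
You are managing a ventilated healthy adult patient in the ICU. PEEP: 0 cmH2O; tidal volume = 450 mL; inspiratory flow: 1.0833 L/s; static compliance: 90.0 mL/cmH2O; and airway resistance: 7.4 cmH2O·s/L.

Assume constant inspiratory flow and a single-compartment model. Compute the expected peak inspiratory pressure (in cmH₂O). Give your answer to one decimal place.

Equation of motion (constant flow): PIP = Vt/C + R·V̇ + PEEP.
PIP = 450/90.0 + 7.4×1.0833 + 0 = 5.0 + 8.016 + 0 = 13.016 cmH2O.

13.0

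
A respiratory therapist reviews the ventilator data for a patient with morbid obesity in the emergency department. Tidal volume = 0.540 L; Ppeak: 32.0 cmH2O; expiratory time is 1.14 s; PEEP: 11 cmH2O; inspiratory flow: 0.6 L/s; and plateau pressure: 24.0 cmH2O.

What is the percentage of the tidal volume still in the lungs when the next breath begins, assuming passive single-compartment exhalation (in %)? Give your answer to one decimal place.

R = (PIP − Pplat)/V̇ = (32.0 − 24.0) / 0.6 = 8.0/0.6 = 13.333 cmH2O·s/L.
C = Vt/(Pplat − PEEP) = 540.0 / (24.0 − 11) = 540.0/13.0 = 41.538 mL/cmH2O.
τ = R × C = 13.333 × 0.04154 L/cmH2O = 0.5539 s.
Fraction remaining at end-expiration = e^(−Te/τ) = e^(−1.14/0.5539) = 0.1277 → 12.77%.

12.8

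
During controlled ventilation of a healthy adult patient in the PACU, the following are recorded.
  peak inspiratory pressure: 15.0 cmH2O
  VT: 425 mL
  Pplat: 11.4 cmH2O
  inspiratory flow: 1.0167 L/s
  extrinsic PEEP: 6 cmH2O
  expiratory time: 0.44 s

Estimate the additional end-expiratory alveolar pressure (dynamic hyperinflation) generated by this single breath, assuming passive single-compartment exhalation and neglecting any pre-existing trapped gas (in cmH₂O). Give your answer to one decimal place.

R = (PIP − Pplat)/V̇ = (15.0 − 11.4) / 1.0167 = 3.6/1.0167 = 3.541 cmH2O·s/L.
C = Vt/(Pplat − PEEP) = 425.0 / (11.4 − 6) = 425.0/5.4 = 78.704 mL/cmH2O.
τ = R × C = 3.541 × 0.0787 L/cmH2O = 0.2787 s.
Fraction remaining = e^(−Te/τ) = e^(−0.44/0.2787) = 0.2062; trapped volume = 425.0 × 0.2062 = 87.635 mL.
Additional alveolar pressure from trapping ≈ V_trapped / C = 87.635 / 78.704 = 1.113 cmH2O.

1.1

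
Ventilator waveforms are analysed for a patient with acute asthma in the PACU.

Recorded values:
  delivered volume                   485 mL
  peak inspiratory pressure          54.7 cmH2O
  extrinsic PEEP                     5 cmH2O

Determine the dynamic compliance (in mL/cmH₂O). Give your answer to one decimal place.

Dynamic compliance = Vt / (PIP − PEEP) = 485 / (54.7 − 5) = 485 / 49.7 = 9.759 mL/cmH2O.

9.8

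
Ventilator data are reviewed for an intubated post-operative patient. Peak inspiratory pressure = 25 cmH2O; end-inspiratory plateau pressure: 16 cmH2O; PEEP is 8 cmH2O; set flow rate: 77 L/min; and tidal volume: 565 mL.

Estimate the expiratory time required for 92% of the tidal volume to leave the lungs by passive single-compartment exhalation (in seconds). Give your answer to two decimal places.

1.25

Flow: 77 L/min ÷ 60 = 1.2833 L/s.
R = (PIP − Pplat)/V̇ = (25 − 16) / 1.2833 = 9.0/1.2833 = 7.013 cmH2O·s/L.
C = Vt/(Pplat − PEEP) = 565.0 / (16 − 8) = 565.0/8.0 = 70.625 mL/cmH2O.
τ = R × C = 7.013 × 0.07063 L/cmH2O = 0.4953 s.
t = −τ·ln(1 − 0.92) = −0.4953·ln(0.08) = 1.251 s.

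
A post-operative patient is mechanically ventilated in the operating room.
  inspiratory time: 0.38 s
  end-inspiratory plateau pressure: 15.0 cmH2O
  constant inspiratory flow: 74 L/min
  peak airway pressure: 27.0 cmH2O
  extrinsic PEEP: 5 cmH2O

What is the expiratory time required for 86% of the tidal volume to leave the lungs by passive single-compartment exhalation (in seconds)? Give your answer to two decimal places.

Flow: 74 L/min ÷ 60 = 1.2333 L/s.
Vt = flow × Ti = 1.2333 L/s × 0.38 s × 1000 mL/L = 468.65 mL.
R = (PIP − Pplat)/V̇ = (27.0 − 15.0) / 1.2333 = 12.0/1.2333 = 9.73 cmH2O·s/L.
C = Vt/(Pplat − PEEP) = 468.65 / (15.0 − 5) = 468.65/10.0 = 46.865 mL/cmH2O.
τ = R × C = 9.73 × 0.04687 L/cmH2O = 0.456 s.
t = −τ·ln(1 − 0.86) = −0.456·ln(0.14) = 0.8965 s.

0.90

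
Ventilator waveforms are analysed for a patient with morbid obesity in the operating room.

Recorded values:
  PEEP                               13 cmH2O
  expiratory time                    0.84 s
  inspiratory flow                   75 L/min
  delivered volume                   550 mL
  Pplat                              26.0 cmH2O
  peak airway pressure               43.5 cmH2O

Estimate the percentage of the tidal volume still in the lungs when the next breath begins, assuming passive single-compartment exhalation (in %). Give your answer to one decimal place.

24.2

Flow: 75 L/min ÷ 60 = 1.25 L/s.
R = (PIP − Pplat)/V̇ = (43.5 − 26.0) / 1.25 = 17.5/1.25 = 14.0 cmH2O·s/L.
C = Vt/(Pplat − PEEP) = 550.0 / (26.0 − 13) = 550.0/13.0 = 42.308 mL/cmH2O.
τ = R × C = 14.0 × 0.04231 L/cmH2O = 0.5923 s.
Fraction remaining at end-expiration = e^(−Te/τ) = e^(−0.84/0.5923) = 0.2421 → 24.21%.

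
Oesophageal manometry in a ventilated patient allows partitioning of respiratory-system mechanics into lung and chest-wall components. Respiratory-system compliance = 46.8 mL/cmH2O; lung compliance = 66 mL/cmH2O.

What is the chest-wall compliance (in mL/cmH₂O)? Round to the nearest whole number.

161

1/Ccw = 1/Crs − 1/CL.
1/Ccw = 1/46.8 − 1/66 = 0.006216.
Ccw = 160.88 mL/cmH2O.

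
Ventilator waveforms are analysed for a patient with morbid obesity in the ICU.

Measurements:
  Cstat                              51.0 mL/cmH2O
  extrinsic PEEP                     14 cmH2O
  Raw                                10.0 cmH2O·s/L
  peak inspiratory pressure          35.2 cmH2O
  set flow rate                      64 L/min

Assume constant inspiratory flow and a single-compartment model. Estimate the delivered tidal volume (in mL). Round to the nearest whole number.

537

Flow: 64 L/min ÷ 60 = 1.0667 L/s.
Equation of motion (constant flow): PIP = Vt/C + R·V̇ + PEEP.
Vt/C = PIP − R·V̇ − PEEP = 35.2 − 10.667 − 14 = 10.533 cmH2O.
Vt = C × 10.533 = 51.0 × 10.533 = 537.18 mL.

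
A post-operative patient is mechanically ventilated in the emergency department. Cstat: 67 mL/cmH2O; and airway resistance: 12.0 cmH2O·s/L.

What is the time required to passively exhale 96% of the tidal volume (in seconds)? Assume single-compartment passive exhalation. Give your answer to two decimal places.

τ = R × C = 12.0 × 67 mL/cmH2O = 12.0 × 0.067 L/cmH2O = 0.804 s.
Exhaled fraction f = 1 − e^(−t/τ) → t = −τ·ln(1 − f) = −0.804·ln(0.04) = 2.588 s.

2.59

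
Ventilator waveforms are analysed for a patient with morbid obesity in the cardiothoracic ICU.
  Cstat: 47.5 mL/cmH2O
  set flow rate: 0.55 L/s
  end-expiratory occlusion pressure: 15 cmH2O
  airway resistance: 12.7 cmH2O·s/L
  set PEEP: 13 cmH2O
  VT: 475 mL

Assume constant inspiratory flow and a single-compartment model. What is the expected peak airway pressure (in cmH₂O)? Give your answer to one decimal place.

Total PEEP = 15 cmH2O (set 13 + intrinsic 2); this is the baseline alveolar pressure.
Equation of motion (constant flow): PIP = Vt/C + R·V̇ + PEEP.
PIP = 475/47.5 + 12.7×0.55 + 15 = 10.0 + 6.985 + 15 = 31.985 cmH2O.

32.0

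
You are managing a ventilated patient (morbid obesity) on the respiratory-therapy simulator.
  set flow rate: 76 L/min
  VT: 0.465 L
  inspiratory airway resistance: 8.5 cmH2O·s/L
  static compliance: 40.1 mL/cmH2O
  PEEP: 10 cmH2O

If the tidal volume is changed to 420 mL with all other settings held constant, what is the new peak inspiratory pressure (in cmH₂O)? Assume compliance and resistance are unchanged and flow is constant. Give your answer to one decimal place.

Flow: 76 L/min ÷ 60 = 1.2667 L/s.
PIP = Vt/C + R·V̇ + PEEP (constant-flow equation of motion).
Only the elastic term changes: ΔPIP = ΔVt / C = (420 − 465) / 40.1 = -1.122 cmH2O.
Original PIP = 465/40.1 + 8.5×1.2667 + 10 = 32.363 cmH2O; new PIP = 32.363 + (-1.122) = 31.241 cmH2O.

31.2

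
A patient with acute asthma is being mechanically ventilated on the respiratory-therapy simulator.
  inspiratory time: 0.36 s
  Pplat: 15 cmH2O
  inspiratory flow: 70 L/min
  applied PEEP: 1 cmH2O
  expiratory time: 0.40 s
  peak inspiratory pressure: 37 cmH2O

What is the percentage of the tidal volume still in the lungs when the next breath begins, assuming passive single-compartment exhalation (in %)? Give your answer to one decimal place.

49.3

Flow: 70 L/min ÷ 60 = 1.1667 L/s.
Vt = flow × Ti = 1.1667 L/s × 0.36 s × 1000 mL/L = 420.01 mL.
R = (PIP − Pplat)/V̇ = (37 − 15) / 1.1667 = 22.0/1.1667 = 18.857 cmH2O·s/L.
C = Vt/(Pplat − PEEP) = 420.01 / (15 − 1) = 420.01/14.0 = 30.001 mL/cmH2O.
τ = R × C = 18.857 × 0.03 L/cmH2O = 0.5657 s.
Fraction remaining at end-expiration = e^(−Te/τ) = e^(−0.40/0.5657) = 0.4931 → 49.31%.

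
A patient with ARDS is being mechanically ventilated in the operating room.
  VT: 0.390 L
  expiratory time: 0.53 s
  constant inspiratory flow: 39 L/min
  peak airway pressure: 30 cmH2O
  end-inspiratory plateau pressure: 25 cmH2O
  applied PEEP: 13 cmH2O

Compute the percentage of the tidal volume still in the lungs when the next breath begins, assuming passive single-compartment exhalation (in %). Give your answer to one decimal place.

12.0

Flow: 39 L/min ÷ 60 = 0.65 L/s.
R = (PIP − Pplat)/V̇ = (30 − 25) / 0.65 = 5.0/0.65 = 7.692 cmH2O·s/L.
C = Vt/(Pplat − PEEP) = 390.0 / (25 − 13) = 390.0/12.0 = 32.5 mL/cmH2O.
τ = R × C = 7.692 × 0.0325 L/cmH2O = 0.25 s.
Fraction remaining at end-expiration = e^(−Te/τ) = e^(−0.53/0.25) = 0.12 → 12.0%.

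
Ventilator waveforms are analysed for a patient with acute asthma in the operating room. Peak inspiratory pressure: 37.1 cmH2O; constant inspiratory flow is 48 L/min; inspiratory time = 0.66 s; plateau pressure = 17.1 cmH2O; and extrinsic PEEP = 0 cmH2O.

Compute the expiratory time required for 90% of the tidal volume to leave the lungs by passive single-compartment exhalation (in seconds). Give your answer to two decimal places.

Flow: 48 L/min ÷ 60 = 0.8 L/s.
Vt = flow × Ti = 0.8 L/s × 0.66 s × 1000 mL/L = 528.0 mL.
R = (PIP − Pplat)/V̇ = (37.1 − 17.1) / 0.8 = 20.0/0.8 = 25.0 cmH2O·s/L.
C = Vt/(Pplat − PEEP) = 528.0 / (17.1 − 0) = 528.0/17.1 = 30.877 mL/cmH2O.
τ = R × C = 25.0 × 0.03088 L/cmH2O = 0.772 s.
t = −τ·ln(1 − 0.90) = −0.772·ln(0.1) = 1.778 s.

1.78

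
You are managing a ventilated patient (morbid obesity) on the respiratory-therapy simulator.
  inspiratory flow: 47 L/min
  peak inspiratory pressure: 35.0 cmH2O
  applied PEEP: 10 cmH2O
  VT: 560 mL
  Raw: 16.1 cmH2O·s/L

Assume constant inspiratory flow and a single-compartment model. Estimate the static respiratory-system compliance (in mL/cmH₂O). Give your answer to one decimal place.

45.2

Flow: 47 L/min ÷ 60 = 0.7833 L/s.
Equation of motion (constant flow): PIP = Vt/C + R·V̇ + PEEP.
Vt/C = PIP − R·V̇ − PEEP = 35.0 − 16.1×0.7833 − 10 = 35.0 − 12.611 − 10 = 12.389 cmH2O.
C = Vt / 12.389 = 560 / 12.389 = 45.201 mL/cmH2O.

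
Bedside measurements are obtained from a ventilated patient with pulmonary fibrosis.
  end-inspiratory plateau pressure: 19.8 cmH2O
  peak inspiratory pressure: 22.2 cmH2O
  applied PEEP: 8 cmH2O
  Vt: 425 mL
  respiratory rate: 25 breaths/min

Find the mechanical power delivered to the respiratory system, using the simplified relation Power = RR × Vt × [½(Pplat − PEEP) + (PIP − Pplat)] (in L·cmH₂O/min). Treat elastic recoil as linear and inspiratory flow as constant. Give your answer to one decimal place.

88.2

Per-breath work = Vt × [½(Pplat−PEEP) + (PIP−Pplat)] = 0.425 × [0.5×11.8 + 2.4] = 0.425 × 8.3 = 3.528 L·cmH2O.
Power = 25 × 3.528 = 88.2 L·cmH2O/min.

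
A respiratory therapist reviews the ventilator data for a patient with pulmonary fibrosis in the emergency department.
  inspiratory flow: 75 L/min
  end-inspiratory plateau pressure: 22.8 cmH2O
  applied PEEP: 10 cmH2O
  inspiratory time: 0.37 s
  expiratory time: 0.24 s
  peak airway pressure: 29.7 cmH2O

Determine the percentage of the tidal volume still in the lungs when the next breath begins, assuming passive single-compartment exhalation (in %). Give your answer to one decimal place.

Flow: 75 L/min ÷ 60 = 1.25 L/s.
Vt = flow × Ti = 1.25 L/s × 0.37 s × 1000 mL/L = 462.5 mL.
R = (PIP − Pplat)/V̇ = (29.7 − 22.8) / 1.25 = 6.9/1.25 = 5.52 cmH2O·s/L.
C = Vt/(Pplat − PEEP) = 462.5 / (22.8 − 10) = 462.5/12.8 = 36.133 mL/cmH2O.
τ = R × C = 5.52 × 0.03613 L/cmH2O = 0.1994 s.
Fraction remaining at end-expiration = e^(−Te/τ) = e^(−0.24/0.1994) = 0.3001 → 30.01%.

30.0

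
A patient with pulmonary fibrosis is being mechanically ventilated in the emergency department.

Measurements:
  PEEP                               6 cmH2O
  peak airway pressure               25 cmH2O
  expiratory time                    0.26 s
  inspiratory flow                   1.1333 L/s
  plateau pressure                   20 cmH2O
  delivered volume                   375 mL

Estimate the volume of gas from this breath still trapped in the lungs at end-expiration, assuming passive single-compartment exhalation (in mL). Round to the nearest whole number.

42

R = (PIP − Pplat)/V̇ = (25 − 20) / 1.1333 = 5.0/1.1333 = 4.412 cmH2O·s/L.
C = Vt/(Pplat − PEEP) = 375.0 / (20 − 6) = 375.0/14.0 = 26.786 mL/cmH2O.
τ = R × C = 4.412 × 0.02679 L/cmH2O = 0.1182 s.
Fraction remaining = e^(−Te/τ) = e^(−0.26/0.1182) = 0.1108.
Trapped volume = 375.0 × 0.1108 = 41.55 mL.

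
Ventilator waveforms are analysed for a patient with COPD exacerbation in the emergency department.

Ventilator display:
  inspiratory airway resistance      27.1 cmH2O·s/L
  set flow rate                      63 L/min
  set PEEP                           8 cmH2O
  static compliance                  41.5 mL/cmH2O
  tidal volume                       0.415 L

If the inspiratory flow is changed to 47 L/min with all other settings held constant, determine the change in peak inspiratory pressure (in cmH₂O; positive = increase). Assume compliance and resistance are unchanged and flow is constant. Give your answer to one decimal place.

-7.2

Flow: 63 L/min ÷ 60 = 1.05 L/s.
New flow: 47 L/min ÷ 60 = 0.7833 L/s.
PIP = Vt/C + R·V̇ + PEEP (constant-flow equation of motion).
Only the resistive term changes: ΔPIP = R × ΔV̇ = 27.1 × (0.7833 − 1.05) = 27.1 × -0.2667 = -7.228 cmH2O.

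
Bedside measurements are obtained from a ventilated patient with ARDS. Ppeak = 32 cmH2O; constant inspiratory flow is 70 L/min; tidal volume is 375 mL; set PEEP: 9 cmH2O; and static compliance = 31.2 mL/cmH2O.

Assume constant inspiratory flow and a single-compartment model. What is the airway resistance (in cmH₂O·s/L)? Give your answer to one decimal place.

9.4

Flow: 70 L/min ÷ 60 = 1.1667 L/s.
Equation of motion (constant flow): PIP = Vt/C + R·V̇ + PEEP.
R·V̇ = PIP − Vt/C − PEEP = 32 − 375/31.2 − 9 = 32 − 12.019 − 9 = 10.981 cmH2O.
R = 10.981 / 1.1667 = 9.412 cmH2O·s/L.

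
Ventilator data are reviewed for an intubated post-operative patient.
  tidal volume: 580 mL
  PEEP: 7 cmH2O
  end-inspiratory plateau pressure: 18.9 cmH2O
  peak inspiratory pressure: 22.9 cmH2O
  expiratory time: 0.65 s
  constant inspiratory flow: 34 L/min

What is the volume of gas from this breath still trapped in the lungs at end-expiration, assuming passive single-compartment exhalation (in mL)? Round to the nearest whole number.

Flow: 34 L/min ÷ 60 = 0.5667 L/s.
R = (PIP − Pplat)/V̇ = (22.9 − 18.9) / 0.5667 = 4.0/0.5667 = 7.058 cmH2O·s/L.
C = Vt/(Pplat − PEEP) = 580.0 / (18.9 − 7) = 580.0/11.9 = 48.739 mL/cmH2O.
τ = R × C = 7.058 × 0.04874 L/cmH2O = 0.344 s.
Fraction remaining = e^(−Te/τ) = e^(−0.65/0.344) = 0.1511.
Trapped volume = 580.0 × 0.1511 = 87.638 mL.

88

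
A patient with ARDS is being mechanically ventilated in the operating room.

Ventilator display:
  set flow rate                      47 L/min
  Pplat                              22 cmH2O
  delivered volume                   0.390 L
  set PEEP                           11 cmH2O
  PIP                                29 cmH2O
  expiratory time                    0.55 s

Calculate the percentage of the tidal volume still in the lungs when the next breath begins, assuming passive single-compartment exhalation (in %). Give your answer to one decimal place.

17.6

Flow: 47 L/min ÷ 60 = 0.7833 L/s.
R = (PIP − Pplat)/V̇ = (29 − 22) / 0.7833 = 7.0/0.7833 = 8.937 cmH2O·s/L.
C = Vt/(Pplat − PEEP) = 390.0 / (22 − 11) = 390.0/11.0 = 35.455 mL/cmH2O.
τ = R × C = 8.937 × 0.03546 L/cmH2O = 0.3169 s.
Fraction remaining at end-expiration = e^(−Te/τ) = e^(−0.55/0.3169) = 0.1763 → 17.63%.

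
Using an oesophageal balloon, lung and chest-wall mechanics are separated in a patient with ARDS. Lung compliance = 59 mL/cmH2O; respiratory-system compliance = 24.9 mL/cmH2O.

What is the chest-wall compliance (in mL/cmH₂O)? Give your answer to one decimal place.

43.1

1/Ccw = 1/Crs − 1/CL.
1/Ccw = 1/24.9 − 1/59 = 0.02321.
Ccw = 43.085 mL/cmH2O.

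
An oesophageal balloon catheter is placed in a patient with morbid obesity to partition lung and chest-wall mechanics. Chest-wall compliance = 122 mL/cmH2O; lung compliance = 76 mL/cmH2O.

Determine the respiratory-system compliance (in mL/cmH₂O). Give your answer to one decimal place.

46.8

Lung and chest wall are elastances in series: 1/Crs = 1/CL + 1/Ccw.
1/Crs = 1/76 + 1/122 = 0.02135.
Crs = 46.838 mL/cmH2O.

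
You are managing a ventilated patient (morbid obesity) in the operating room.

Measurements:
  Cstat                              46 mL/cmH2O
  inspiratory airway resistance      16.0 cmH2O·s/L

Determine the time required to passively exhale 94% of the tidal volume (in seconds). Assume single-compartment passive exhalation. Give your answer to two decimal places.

2.07

τ = R × C = 16.0 × 46 mL/cmH2O = 16.0 × 0.046 L/cmH2O = 0.736 s.
Exhaled fraction f = 1 − e^(−t/τ) → t = −τ·ln(1 − f) = −0.736·ln(0.06) = 2.071 s.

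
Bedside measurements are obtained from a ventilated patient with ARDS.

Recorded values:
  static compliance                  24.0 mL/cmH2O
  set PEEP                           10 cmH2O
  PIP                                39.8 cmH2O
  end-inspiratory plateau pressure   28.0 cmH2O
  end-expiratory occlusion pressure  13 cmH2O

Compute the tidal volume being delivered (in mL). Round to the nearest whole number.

End-expiratory occlusion gives total PEEP = 13 cmH2O (intrinsic PEEP = 13 − 10 = 3). Use total PEEP for the elastic gradient.
Vt = Cstat × (Pplat − PEEPtotal) = 24.0 × (28.0 − 13) = 24.0 × 15.0 = 360.0 mL.

360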